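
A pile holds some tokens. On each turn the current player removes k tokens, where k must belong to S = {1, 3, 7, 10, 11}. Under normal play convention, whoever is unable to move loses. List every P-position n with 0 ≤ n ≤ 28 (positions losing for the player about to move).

0, 2, 4, 6, 8, 20, 22, 24, 26, 28

n :  0  1  2  3  4  5  6  7  8  9 10 11 12 13 14 15 16 17 18 19 20 21 22 23 24 25 26 27 28
G :  0  1  0  1  0  1  0  1  0  1  2  3  2  3  2  3  2  3  2  3  0  1  0  1  0  1  0  1  0
P-positions are exactly the n with G(n) = 0.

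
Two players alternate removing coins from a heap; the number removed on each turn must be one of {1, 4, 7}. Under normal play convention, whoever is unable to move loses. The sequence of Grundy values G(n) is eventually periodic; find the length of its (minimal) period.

n :  0  1  2  3  4  5  6  7  8  9 10 11 12 13 14 15 16 17
G :  0  1  0  1  2  0  1  2  0  1  0  1  2  0  1  2  0  1
G(n+8) = G(n) holds for n = 0,…,6 (a full window of length max(S) = 7), so the sequence is purely periodic with period 8.

8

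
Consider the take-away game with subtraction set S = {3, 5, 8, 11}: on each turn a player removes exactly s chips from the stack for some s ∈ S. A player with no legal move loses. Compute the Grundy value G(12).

4

n :  0  1  2  3  4  5  6  7  8  9 10 11 12
G :  0  0  0  1  1  1  2  2  2  3  3  3  4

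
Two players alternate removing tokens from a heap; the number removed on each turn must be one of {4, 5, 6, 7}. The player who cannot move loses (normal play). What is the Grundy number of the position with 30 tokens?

G(0) = 0
G(1) = mex{} = 0
G(2) = mex{} = 0
G(3) = mex{} = 0
G(4) = mex{0} = 1
G(5) = mex{0,0} = 1
G(6) = mex{0,0,0} = 1
G(7) = mex{0,0,0,0} = 1
G(8) = mex{1,0,0,0} = 2
G(9) = mex{1,1,0,0} = 2
G(10) = mex{1,1,1,0} = 2
G(11) = mex{1,1,1,1} = 0
G(12) = mex{2,1,1,1} = 0
G(13) = mex{2,2,1,1} = 0
G(14) = mex{2,2,2,1} = 0
G(15) = mex{0,2,2,2} = 1
G(16) = mex{0,0,2,2} = 1
G(17) = mex{0,0,0,2} = 1
G(18) = mex{0,0,0,0} = 1
G(19) = mex{1,0,0,0} = 2
G(20) = mex{1,1,0,0} = 2
G(21) = mex{1,1,1,0} = 2
G(22) = mex{1,1,1,1} = 0
G(23) = mex{2,1,1,1} = 0
G(24) = mex{2,2,1,1} = 0
G(25) = mex{2,2,2,1} = 0
G(26) = mex{0,2,2,2} = 1
G(27) = mex{0,0,2,2} = 1
G(28) = mex{0,0,0,2} = 1
G(29) = mex{0,0,0,0} = 1
G(30) = mex{1,0,0,0} = 2

2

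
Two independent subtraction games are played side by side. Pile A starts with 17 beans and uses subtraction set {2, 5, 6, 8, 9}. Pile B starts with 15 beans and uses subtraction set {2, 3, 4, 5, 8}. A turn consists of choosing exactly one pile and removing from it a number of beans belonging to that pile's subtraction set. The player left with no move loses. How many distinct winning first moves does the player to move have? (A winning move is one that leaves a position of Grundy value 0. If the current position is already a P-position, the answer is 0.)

0

Pile A, S = {2, 5, 6, 8, 9}:
n :  0  1  2  3  4  5  6  7  8  9 10 11 12 13 14 15 16 17
G :  0  0  1  1  0  2  1  3  2  2  3  0  2  1  0  0  1  1
G_A(17) = 1.
Pile B, S = {2, 3, 4, 5, 8}:
G(0) = 0
G(1) = mex{} = 0
G(2) = mex{0} = 1
G(3) = mex{0,0} = 1
G(4) = mex{1,0,0} = 2
G(5) = mex{1,1,0,0} = 2
G(6) = mex{2,1,1,0} = 3
G(7) = mex{2,2,1,1} = 0
G(8) = mex{3,2,2,1,0} = 4
G(9) = mex{0,3,2,2,0} = 1
G(10) = mex{4,0,3,2,1} = 5
G(11) = mex{1,4,0,3,1} = 2
G(12) = mex{5,1,4,0,2} = 3
G(13) = mex{2,5,1,4,2} = 0
G(14) = mex{3,2,5,1,3} = 0
G(15) = mex{0,3,2,5,0} = 1
G_B(15) = 1.
Combined Grundy value = 1 ⊕ 1 = 0.
A winning move leaves total XOR = 0, i.e. changes one component's Grundy value g to g ⊕ X where X is the current total.
Pile A: target g' = 1⊕0 = 1, but every legal move changes the Grundy value (mex property), so 0 moves.
Pile B: target g' = 1⊕0 = 1, but every legal move changes the Grundy value (mex property), so 0 moves.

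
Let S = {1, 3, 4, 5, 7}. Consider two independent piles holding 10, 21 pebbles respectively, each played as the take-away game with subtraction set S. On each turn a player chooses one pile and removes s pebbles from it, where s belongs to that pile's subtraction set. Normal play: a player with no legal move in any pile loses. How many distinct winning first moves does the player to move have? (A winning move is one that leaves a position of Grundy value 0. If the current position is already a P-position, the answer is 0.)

4

All piles use S = {1, 3, 4, 5, 7}:
n :  0  1  2  3  4  5  6  7  8  9 10 11 12 13 14 15 16 17 18 19 20 21
G :  0  1  0  1  2  3  2  3  0  1  0  1  2  3  2  3  0  1  0  1  2  3
Pile A: G(10) = 0.
Pile B: G(21) = 3.
Combined Grundy value = 0 ⊕ 3 = 3.
A winning move leaves total XOR = 0, i.e. changes one component's Grundy value g to g ⊕ X where X is the current total.
Pile A: need g' = 0⊕3 = 3. Options: 10−1→G=1, 10−3→G=3, 10−4→G=2, 10−5→G=3, 10−7→G=1. Hits: 2.
Pile B: need g' = 3⊕3 = 0. Options: 21−1→G=2, 21−3→G=0, 21−4→G=1, 21−5→G=0, 21−7→G=2. Hits: 2.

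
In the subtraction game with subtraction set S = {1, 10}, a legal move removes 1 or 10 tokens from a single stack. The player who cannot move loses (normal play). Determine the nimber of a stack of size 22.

n :  0  1  2  3  4  5  6  7  8  9 10 11 12 13 14 15 16 17 18 19 20 21 22
G :  0  1  0  1  0  1  0  1  0  1  2  0  1  0  1  0  1  0  1  0  1  2  0

0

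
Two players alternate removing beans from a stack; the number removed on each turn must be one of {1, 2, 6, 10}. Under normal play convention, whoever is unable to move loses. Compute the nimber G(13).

n :  0  1  2  3  4  5  6  7  8  9 10 11 12 13
G :  0  1  2  0  1  2  3  0  1  2  3  0  1  2

2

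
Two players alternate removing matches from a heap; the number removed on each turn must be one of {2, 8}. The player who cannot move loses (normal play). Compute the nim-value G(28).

G(0) = 0
G(1) = mex{} = 0
G(2) = mex{0} = 1
G(3) = mex{0} = 1
G(4) = mex{1} = 0
G(5) = mex{1} = 0
G(6) = mex{0} = 1
G(7) = mex{0} = 1
G(8) = mex{1,0} = 2
G(9) = mex{1,0} = 2
G(10) = mex{2,1} = 0
G(11) = mex{2,1} = 0
G(12) = mex{0,0} = 1
G(13) = mex{0,0} = 1
G(14) = mex{1,1} = 0
G(15) = mex{1,1} = 0
G(16) = mex{0,2} = 1
G(17) = mex{0,2} = 1
G(18) = mex{1,0} = 2
G(19) = mex{1,0} = 2
G(20) = mex{2,1} = 0
G(21) = mex{2,1} = 0
G(22) = mex{0,0} = 1
G(23) = mex{0,0} = 1
G(24) = mex{1,1} = 0
G(25) = mex{1,1} = 0
G(26) = mex{0,2} = 1
G(27) = mex{0,2} = 1
G(28) = mex{1,0} = 2

2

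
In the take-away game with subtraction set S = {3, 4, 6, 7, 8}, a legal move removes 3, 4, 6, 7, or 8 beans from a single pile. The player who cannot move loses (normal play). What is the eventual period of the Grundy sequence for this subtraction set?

n :  0  1  2  3  4  5  6  7  8  9 10 11 12 13 14 15 16 17 18 19 20 21 22 23
G :  0  0  0  1  1  1  2  2  2  3  3  0  0  0  1  1  1  2  2  2  3  3  0  0
G(n+11) = G(n) holds for n = 0,…,7 (a full window of length max(S) = 8), so the sequence is purely periodic with period 11.

11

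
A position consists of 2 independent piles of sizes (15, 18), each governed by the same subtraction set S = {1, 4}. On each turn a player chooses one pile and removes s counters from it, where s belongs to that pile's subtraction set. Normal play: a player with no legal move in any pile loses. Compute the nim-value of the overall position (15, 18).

1

All piles use S = {1, 4}:
G(0) = 0
G(1) = mex{0} = 1
G(2) = mex{1} = 0
G(3) = mex{0} = 1
G(4) = mex{1,0} = 2
G(5) = mex{2,1} = 0
G(6) = mex{0,0} = 1
G(7) = mex{1,1} = 0
G(8) = mex{0,2} = 1
G(9) = mex{1,0} = 2
G(10) = mex{2,1} = 0
G(11) = mex{0,0} = 1
G(12) = mex{1,1} = 0
G(13) = mex{0,2} = 1
G(14) = mex{1,0} = 2
G(15) = mex{2,1} = 0
G(16) = mex{0,0} = 1
G(17) = mex{1,1} = 0
G(18) = mex{0,2} = 1
Pile A: G(15) = 0.
Pile B: G(18) = 1.
Combined Grundy value = 0 ⊕ 1 = 1.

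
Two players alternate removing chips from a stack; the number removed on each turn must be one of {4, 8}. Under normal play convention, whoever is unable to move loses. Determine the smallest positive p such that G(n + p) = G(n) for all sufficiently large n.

12

n :  0  1  2  3  4  5  6  7  8  9 10 11 12 13 14 15 16 17 18 19 20 21 22 23 24 25
G :  0  0  0  0  1  1  1  1  2  2  2  2  0  0  0  0  1  1  1  1  2  2  2  2  0  0
G(n+12) = G(n) holds for n = 0,…,7 (a full window of length max(S) = 8), so the sequence is purely periodic with period 12.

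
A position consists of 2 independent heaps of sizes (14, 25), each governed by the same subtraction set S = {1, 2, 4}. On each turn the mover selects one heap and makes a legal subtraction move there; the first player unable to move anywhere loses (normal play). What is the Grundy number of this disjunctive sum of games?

All heaps use S = {1, 2, 4}:
G(0) = 0
G(1) = mex{0} = 1
G(2) = mex{1,0} = 2
G(3) = mex{2,1} = 0
G(4) = mex{0,2,0} = 1
G(5) = mex{1,0,1} = 2
G(6) = mex{2,1,2} = 0
G(7) = mex{0,2,0} = 1
G(8) = mex{1,0,1} = 2
G(9) = mex{2,1,2} = 0
G(10) = mex{0,2,0} = 1
G(11) = mex{1,0,1} = 2
G(12) = mex{2,1,2} = 0
G(13) = mex{0,2,0} = 1
G(14) = mex{1,0,1} = 2
G(15) = mex{2,1,2} = 0
G(16) = mex{0,2,0} = 1
G(17) = mex{1,0,1} = 2
G(18) = mex{2,1,2} = 0
G(19) = mex{0,2,0} = 1
G(20) = mex{1,0,1} = 2
G(21) = mex{2,1,2} = 0
G(22) = mex{0,2,0} = 1
G(23) = mex{1,0,1} = 2
G(24) = mex{2,1,2} = 0
G(25) = mex{0,2,0} = 1
Heap A: G(14) = 2.
Heap B: G(25) = 1.
Combined Grundy value = 2 ⊕ 1 = 3.

3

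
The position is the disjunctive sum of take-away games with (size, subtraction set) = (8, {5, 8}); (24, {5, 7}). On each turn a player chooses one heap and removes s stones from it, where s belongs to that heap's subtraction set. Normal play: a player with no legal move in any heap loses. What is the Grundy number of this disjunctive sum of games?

Heap A, S = {5, 8}:
G(0) = 0
G(1) = mex{} = 0
G(2) = mex{} = 0
G(3) = mex{} = 0
G(4) = mex{} = 0
G(5) = mex{0} = 1
G(6) = mex{0} = 1
G(7) = mex{0} = 1
G(8) = mex{0,0} = 1
G_A(8) = 1.
Heap B, S = {5, 7}:
n :  0  1  2  3  4  5  6  7  8  9 10 11 12 13 14 15 16 17 18 19 20 21 22 23 24
G :  0  0  0  0  0  1  1  1  1  1  2  2  0  0  0  0  0  1  1  1  1  1  2  2  0
G_B(24) = 0.
Combined Grundy value = 1 ⊕ 0 = 1.

1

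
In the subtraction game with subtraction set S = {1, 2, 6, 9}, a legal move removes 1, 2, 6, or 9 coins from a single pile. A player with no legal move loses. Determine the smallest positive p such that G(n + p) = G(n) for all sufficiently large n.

7

G(0) = 0
G(1) = mex{0} = 1
G(2) = mex{1,0} = 2
G(3) = mex{2,1} = 0
G(4) = mex{0,2} = 1
G(5) = mex{1,0} = 2
G(6) = mex{2,1,0} = 3
G(7) = mex{3,2,1} = 0
G(8) = mex{0,3,2} = 1
G(9) = mex{1,0,0,0} = 2
G(10) = mex{2,1,1,1} = 0
G(11) = mex{0,2,2,2} = 1
G(12) = mex{1,0,3,0} = 2
G(13) = mex{2,1,0,1} = 3
G(14) = mex{3,2,1,2} = 0
G(15) = mex{0,3,2,3} = 1
G(16) = mex{1,0,0,0} = 2
G(17) = mex{2,1,1,1} = 0
G(n+7) = G(n) holds for n = 0,…,8 (a full window of length max(S) = 9), so the sequence is purely periodic with period 7.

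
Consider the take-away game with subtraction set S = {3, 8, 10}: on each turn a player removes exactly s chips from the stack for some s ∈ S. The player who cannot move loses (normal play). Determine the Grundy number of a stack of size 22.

1

n :  0  1  2  3  4  5  6  7  8  9 10 11 12 13 14 15 16 17 18 19 20 21 22
G :  0  0  0  1  1  1  0  0  2  1  1  3  2  0  2  3  1  3  0  0  0  1  1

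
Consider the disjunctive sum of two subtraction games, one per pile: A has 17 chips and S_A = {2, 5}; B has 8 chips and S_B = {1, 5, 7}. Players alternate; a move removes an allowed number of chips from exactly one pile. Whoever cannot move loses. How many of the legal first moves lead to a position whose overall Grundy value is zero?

4

Pile A, S = {2, 5}:
G(0) = 0
G(1) = mex{} = 0
G(2) = mex{0} = 1
G(3) = mex{0} = 1
G(4) = mex{1} = 0
G(5) = mex{1,0} = 2
G(6) = mex{0,0} = 1
G(7) = mex{2,1} = 0
G(8) = mex{1,1} = 0
G(9) = mex{0,0} = 1
G(10) = mex{0,2} = 1
G(11) = mex{1,1} = 0
G(12) = mex{1,0} = 2
G(13) = mex{0,0} = 1
G(14) = mex{2,1} = 0
G(15) = mex{1,1} = 0
G(16) = mex{0,0} = 1
G(17) = mex{0,2} = 1
G_A(17) = 1.
Pile B, S = {1, 5, 7}:
G(0) = 0
G(1) = mex{0} = 1
G(2) = mex{1} = 0
G(3) = mex{0} = 1
G(4) = mex{1} = 0
G(5) = mex{0,0} = 1
G(6) = mex{1,1} = 0
G(7) = mex{0,0,0} = 1
G(8) = mex{1,1,1} = 0
G_B(8) = 0.
Combined Grundy value = 1 ⊕ 0 = 1.
A winning move leaves total XOR = 0, i.e. changes one component's Grundy value g to g ⊕ X where X is the current total.
Pile A: need g' = 1⊕1 = 0. Options: 17−2→G=0, 17−5→G=2. Hits: 1.
Pile B: need g' = 0⊕1 = 1. Options: 8−1→G=1, 8−5→G=1, 8−7→G=1. Hits: 3.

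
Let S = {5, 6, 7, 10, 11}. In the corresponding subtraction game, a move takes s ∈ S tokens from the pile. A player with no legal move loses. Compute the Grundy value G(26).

n :  0  1  2  3  4  5  6  7  8  9 10 11 12 13 14 15 16 17 18 19 20 21 22 23 24 25 26
G :  0  0  0  0  0  1  1  1  1  1  2  2  2  2  2  3  0  0  0  0  0  1  1  1  1  1  2

2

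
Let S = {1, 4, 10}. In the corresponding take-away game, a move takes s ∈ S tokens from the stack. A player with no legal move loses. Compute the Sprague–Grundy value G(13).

0

G(0) = 0
G(1) = mex{0} = 1
G(2) = mex{1} = 0
G(3) = mex{0} = 1
G(4) = mex{1,0} = 2
G(5) = mex{2,1} = 0
G(6) = mex{0,0} = 1
G(7) = mex{1,1} = 0
G(8) = mex{0,2} = 1
G(9) = mex{1,0} = 2
G(10) = mex{2,1,0} = 3
G(11) = mex{3,0,1} = 2
G(12) = mex{2,1,0} = 3
G(13) = mex{3,2,1} = 0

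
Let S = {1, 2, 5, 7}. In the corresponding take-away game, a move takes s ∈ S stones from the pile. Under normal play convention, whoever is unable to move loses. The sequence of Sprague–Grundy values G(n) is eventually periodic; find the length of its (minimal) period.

G(0) = 0
G(1) = mex{0} = 1
G(2) = mex{1,0} = 2
G(3) = mex{2,1} = 0
G(4) = mex{0,2} = 1
G(5) = mex{1,0,0} = 2
G(6) = mex{2,1,1} = 0
G(7) = mex{0,2,2,0} = 1
G(8) = mex{1,0,0,1} = 2
G(9) = mex{2,1,1,2} = 0
G(10) = mex{0,2,2,0} = 1
G(11) = mex{1,0,0,1} = 2
G(12) = mex{2,1,1,2} = 0
G(13) = mex{0,2,2,0} = 1
G(14) = mex{1,0,0,1} = 2
G(n+3) = G(n) holds for n = 0,…,6 (a full window of length max(S) = 7), so the sequence is purely periodic with period 3.

3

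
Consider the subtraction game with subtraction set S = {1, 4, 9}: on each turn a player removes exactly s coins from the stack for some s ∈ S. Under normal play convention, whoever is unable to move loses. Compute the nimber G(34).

n :  0  1  2  3  4  5  6  7  8  9 10 11 12 13 14 15 16 17 18 19 20 21 22 23 24 25 26 27 28 29 30 31 32 33 34
G :  0  1  0  1  2  0  1  0  1  2  0  1  0  1  2  0  1  0  1  2  0  1  0  1  2  0  1  0  1  2  0  1  0  1  2

2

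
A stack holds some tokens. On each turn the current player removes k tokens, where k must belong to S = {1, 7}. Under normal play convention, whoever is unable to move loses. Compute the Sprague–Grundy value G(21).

1

n :  0  1  2  3  4  5  6  7  8  9 10 11 12 13 14 15 16 17 18 19 20 21
G :  0  1  0  1  0  1  0  1  0  1  0  1  0  1  0  1  0  1  0  1  0  1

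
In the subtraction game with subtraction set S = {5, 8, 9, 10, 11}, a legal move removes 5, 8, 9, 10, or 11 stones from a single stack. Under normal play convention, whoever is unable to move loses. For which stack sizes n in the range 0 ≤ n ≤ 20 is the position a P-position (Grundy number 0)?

G(0) = 0
G(1) = mex{} = 0
G(2) = mex{} = 0
G(3) = mex{} = 0
G(4) = mex{} = 0
G(5) = mex{0} = 1
G(6) = mex{0} = 1
G(7) = mex{0} = 1
G(8) = mex{0,0} = 1
G(9) = mex{0,0,0} = 1
G(10) = mex{1,0,0,0} = 2
G(11) = mex{1,0,0,0,0} = 2
G(12) = mex{1,0,0,0,0} = 2
G(13) = mex{1,1,0,0,0} = 2
G(14) = mex{1,1,1,0,0} = 2
G(15) = mex{2,1,1,1,0} = 3
G(16) = mex{2,1,1,1,1} = 0
G(17) = mex{2,1,1,1,1} = 0
G(18) = mex{2,2,1,1,1} = 0
G(19) = mex{2,2,2,1,1} = 0
G(20) = mex{3,2,2,2,1} = 0
P-positions are exactly the n with G(n) = 0.

0, 1, 2, 3, 4, 16, 17, 18, 19, 20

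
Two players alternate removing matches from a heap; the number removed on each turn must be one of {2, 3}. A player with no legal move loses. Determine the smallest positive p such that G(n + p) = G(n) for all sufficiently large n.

5

n :  0  1  2  3  4  5  6  7  8  9 10 11 12 13 14
G :  0  0  1  1  2  0  0  1  1  2  0  0  1  1  2
G(n+5) = G(n) holds for n = 0,…,2 (a full window of length max(S) = 3), so the sequence is purely periodic with period 5.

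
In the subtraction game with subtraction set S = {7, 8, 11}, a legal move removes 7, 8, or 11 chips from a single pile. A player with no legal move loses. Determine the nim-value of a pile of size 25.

G(0) = 0
G(1) = mex{} = 0
G(2) = mex{} = 0
G(3) = mex{} = 0
G(4) = mex{} = 0
G(5) = mex{} = 0
G(6) = mex{} = 0
G(7) = mex{0} = 1
G(8) = mex{0,0} = 1
G(9) = mex{0,0} = 1
G(10) = mex{0,0} = 1
G(11) = mex{0,0,0} = 1
G(12) = mex{0,0,0} = 1
G(13) = mex{0,0,0} = 1
G(14) = mex{1,0,0} = 2
G(15) = mex{1,1,0} = 2
G(16) = mex{1,1,0} = 2
G(17) = mex{1,1,0} = 2
G(18) = mex{1,1,1} = 0
G(19) = mex{1,1,1} = 0
G(20) = mex{1,1,1} = 0
G(21) = mex{2,1,1} = 0
G(22) = mex{2,2,1} = 0
G(23) = mex{2,2,1} = 0
G(24) = mex{2,2,1} = 0
G(25) = mex{0,2,2} = 1

1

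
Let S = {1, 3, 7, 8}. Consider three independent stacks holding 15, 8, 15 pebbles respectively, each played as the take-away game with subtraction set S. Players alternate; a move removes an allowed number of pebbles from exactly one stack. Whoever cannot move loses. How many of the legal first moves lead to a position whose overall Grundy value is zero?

7

All stacks use S = {1, 3, 7, 8}:
n :  0  1  2  3  4  5  6  7  8  9 10 11 12 13 14 15
G :  0  1  0  1  0  1  0  1  2  3  2  3  2  3  2  0
Stack A: G(15) = 0.
Stack B: G(8) = 2.
Stack C: G(15) = 0.
Combined Grundy value = 0 ⊕ 2 ⊕ 0 = 2.
A winning move leaves total XOR = 0, i.e. changes one component's Grundy value g to g ⊕ X where X is the current total.
Stack A: need g' = 0⊕2 = 2. Options: 15−1→G=2, 15−3→G=2, 15−7→G=2, 15−8→G=1. Hits: 3.
Stack B: need g' = 2⊕2 = 0. Options: 8−1→G=1, 8−3→G=1, 8−7→G=1, 8−8→G=0. Hits: 1.
Stack C: need g' = 0⊕2 = 2. Options: 15−1→G=2, 15−3→G=2, 15−7→G=2, 15−8→G=1. Hits: 3.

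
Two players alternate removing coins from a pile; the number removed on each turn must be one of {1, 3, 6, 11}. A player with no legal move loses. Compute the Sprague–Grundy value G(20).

2

n :  0  1  2  3  4  5  6  7  8  9 10 11 12 13 14 15 16 17 18 19 20
G :  0  1  0  1  0  1  2  3  2  0  1  3  4  2  0  1  0  1  0  1  2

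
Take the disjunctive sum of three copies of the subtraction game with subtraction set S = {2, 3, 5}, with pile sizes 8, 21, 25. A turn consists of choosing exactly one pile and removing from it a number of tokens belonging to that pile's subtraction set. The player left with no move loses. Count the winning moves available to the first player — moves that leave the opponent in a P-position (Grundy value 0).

4

All piles use S = {2, 3, 5}:
G(0) = 0
G(1) = mex{} = 0
G(2) = mex{0} = 1
G(3) = mex{0,0} = 1
G(4) = mex{1,0} = 2
G(5) = mex{1,1,0} = 2
G(6) = mex{2,1,0} = 3
G(7) = mex{2,2,1} = 0
G(8) = mex{3,2,1} = 0
G(9) = mex{0,3,2} = 1
G(10) = mex{0,0,2} = 1
G(11) = mex{1,0,3} = 2
G(12) = mex{1,1,0} = 2
G(13) = mex{2,1,0} = 3
G(14) = mex{2,2,1} = 0
G(15) = mex{3,2,1} = 0
G(16) = mex{0,3,2} = 1
G(17) = mex{0,0,2} = 1
G(18) = mex{1,0,3} = 2
G(19) = mex{1,1,0} = 2
G(20) = mex{2,1,0} = 3
G(21) = mex{2,2,1} = 0
G(22) = mex{3,2,1} = 0
G(23) = mex{0,3,2} = 1
G(24) = mex{0,0,2} = 1
G(25) = mex{1,0,3} = 2
Pile A: G(8) = 0.
Pile B: G(21) = 0.
Pile C: G(25) = 2.
Combined Grundy value = 0 ⊕ 0 ⊕ 2 = 2.
A winning move leaves total XOR = 0, i.e. changes one component's Grundy value g to g ⊕ X where X is the current total.
Pile A: need g' = 0⊕2 = 2. Options: 8−2→G=3, 8−3→G=2, 8−5→G=1. Hits: 1.
Pile B: need g' = 0⊕2 = 2. Options: 21−2→G=2, 21−3→G=2, 21−5→G=1. Hits: 2.
Pile C: need g' = 2⊕2 = 0. Options: 25−2→G=1, 25−3→G=0, 25−5→G=3. Hits: 1.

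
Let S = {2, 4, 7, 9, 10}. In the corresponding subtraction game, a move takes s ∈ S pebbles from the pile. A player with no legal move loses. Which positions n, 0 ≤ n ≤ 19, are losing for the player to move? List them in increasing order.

0, 1, 6, 12, 17, 18

n :  0  1  2  3  4  5  6  7  8  9 10 11 12 13 14 15 16 17 18 19
G :  0  0  1  1  2  2  0  3  1  4  2  5  0  3  1  4  2  0  0  1
P-positions are exactly the n with G(n) = 0.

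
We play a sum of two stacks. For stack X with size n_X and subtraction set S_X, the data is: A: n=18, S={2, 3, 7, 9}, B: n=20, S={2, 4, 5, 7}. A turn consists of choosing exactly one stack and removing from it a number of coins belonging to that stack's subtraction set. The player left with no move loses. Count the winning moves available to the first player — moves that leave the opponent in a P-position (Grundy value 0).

Stack A, S = {2, 3, 7, 9}:
n :  0  1  2  3  4  5  6  7  8  9 10 11 12 13 14 15 16 17 18
G :  0  0  1  1  2  0  0  1  1  2  2  0  3  1  2  2  0  0  1
G_A(18) = 1.
Stack B, S = {2, 4, 5, 7}:
G(0) = 0
G(1) = mex{} = 0
G(2) = mex{0} = 1
G(3) = mex{0} = 1
G(4) = mex{1,0} = 2
G(5) = mex{1,0,0} = 2
G(6) = mex{2,1,0} = 3
G(7) = mex{2,1,1,0} = 3
G(8) = mex{3,2,1,0} = 4
G(9) = mex{3,2,2,1} = 0
G(10) = mex{4,3,2,1} = 0
G(11) = mex{0,3,3,2} = 1
G(12) = mex{0,4,3,2} = 1
G(13) = mex{1,0,4,3} = 2
G(14) = mex{1,0,0,3} = 2
G(15) = mex{2,1,0,4} = 3
G(16) = mex{2,1,1,0} = 3
G(17) = mex{3,2,1,0} = 4
G(18) = mex{3,2,2,1} = 0
G(19) = mex{4,3,2,1} = 0
G(20) = mex{0,3,3,2} = 1
G_B(20) = 1.
Combined Grundy value = 1 ⊕ 1 = 0.
A winning move leaves total XOR = 0, i.e. changes one component's Grundy value g to g ⊕ X where X is the current total.
Stack A: target g' = 1⊕0 = 1, but every legal move changes the Grundy value (mex property), so 0 moves.
Stack B: target g' = 1⊕0 = 1, but every legal move changes the Grundy value (mex property), so 0 moves.

0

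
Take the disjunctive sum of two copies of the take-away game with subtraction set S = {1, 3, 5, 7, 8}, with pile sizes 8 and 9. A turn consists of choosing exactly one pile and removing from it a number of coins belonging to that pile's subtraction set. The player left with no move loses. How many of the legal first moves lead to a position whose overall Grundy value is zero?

1

All piles use S = {1, 3, 5, 7, 8}:
G(0) = 0
G(1) = mex{0} = 1
G(2) = mex{1} = 0
G(3) = mex{0,0} = 1
G(4) = mex{1,1} = 0
G(5) = mex{0,0,0} = 1
G(6) = mex{1,1,1} = 0
G(7) = mex{0,0,0,0} = 1
G(8) = mex{1,1,1,1,0} = 2
G(9) = mex{2,0,0,0,1} = 3
Pile A: G(8) = 2.
Pile B: G(9) = 3.
Combined Grundy value = 2 ⊕ 3 = 1.
A winning move leaves total XOR = 0, i.e. changes one component's Grundy value g to g ⊕ X where X is the current total.
Pile A: need g' = 2⊕1 = 3. Options: 8−1→G=1, 8−3→G=1, 8−5→G=1, 8−7→G=1, 8−8→G=0. Hits: 0.
Pile B: need g' = 3⊕1 = 2. Options: 9−1→G=2, 9−3→G=0, 9−5→G=0, 9−7→G=0, 9−8→G=1. Hits: 1.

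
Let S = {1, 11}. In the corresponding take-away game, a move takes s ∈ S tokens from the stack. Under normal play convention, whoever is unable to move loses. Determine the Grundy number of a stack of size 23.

n :  0  1  2  3  4  5  6  7  8  9 10 11 12 13 14 15 16 17 18 19 20 21 22 23
G :  0  1  0  1  0  1  0  1  0  1  0  1  0  1  0  1  0  1  0  1  0  1  0  1

1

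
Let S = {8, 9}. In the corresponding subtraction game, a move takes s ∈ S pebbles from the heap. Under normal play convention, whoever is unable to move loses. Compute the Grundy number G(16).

G(0) = 0
G(1) = mex{} = 0
G(2) = mex{} = 0
G(3) = mex{} = 0
G(4) = mex{} = 0
G(5) = mex{} = 0
G(6) = mex{} = 0
G(7) = mex{} = 0
G(8) = mex{0} = 1
G(9) = mex{0,0} = 1
G(10) = mex{0,0} = 1
G(11) = mex{0,0} = 1
G(12) = mex{0,0} = 1
G(13) = mex{0,0} = 1
G(14) = mex{0,0} = 1
G(15) = mex{0,0} = 1
G(16) = mex{1,0} = 2

2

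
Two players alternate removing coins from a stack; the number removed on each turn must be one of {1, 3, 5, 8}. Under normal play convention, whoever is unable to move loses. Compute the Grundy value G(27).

1

G(0) = 0
G(1) = mex{0} = 1
G(2) = mex{1} = 0
G(3) = mex{0,0} = 1
G(4) = mex{1,1} = 0
G(5) = mex{0,0,0} = 1
G(6) = mex{1,1,1} = 0
G(7) = mex{0,0,0} = 1
G(8) = mex{1,1,1,0} = 2
G(9) = mex{2,0,0,1} = 3
G(10) = mex{3,1,1,0} = 2
G(11) = mex{2,2,0,1} = 3
G(12) = mex{3,3,1,0} = 2
G(13) = mex{2,2,2,1} = 0
G(14) = mex{0,3,3,0} = 1
G(15) = mex{1,2,2,1} = 0
G(16) = mex{0,0,3,2} = 1
G(17) = mex{1,1,2,3} = 0
G(18) = mex{0,0,0,2} = 1
G(19) = mex{1,1,1,3} = 0
G(20) = mex{0,0,0,2} = 1
G(21) = mex{1,1,1,0} = 2
G(22) = mex{2,0,0,1} = 3
G(23) = mex{3,1,1,0} = 2
G(24) = mex{2,2,0,1} = 3
G(25) = mex{3,3,1,0} = 2
G(26) = mex{2,2,2,1} = 0
G(27) = mex{0,3,3,0} = 1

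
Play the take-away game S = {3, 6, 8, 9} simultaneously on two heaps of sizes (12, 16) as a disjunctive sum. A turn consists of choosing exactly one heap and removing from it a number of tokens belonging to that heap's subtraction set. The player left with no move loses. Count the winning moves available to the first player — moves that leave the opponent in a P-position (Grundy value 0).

All heaps use S = {3, 6, 8, 9}:
n :  0  1  2  3  4  5  6  7  8  9 10 11 12 13 14 15 16
G :  0  0  0  1  1  1  2  2  2  3  3  3  0  0  0  1  1
Heap A: G(12) = 0.
Heap B: G(16) = 1.
Combined Grundy value = 0 ⊕ 1 = 1.
A winning move leaves total XOR = 0, i.e. changes one component's Grundy value g to g ⊕ X where X is the current total.
Heap A: need g' = 0⊕1 = 1. Options: 12−3→G=3, 12−6→G=2, 12−8→G=1, 12−9→G=1. Hits: 2.
Heap B: need g' = 1⊕1 = 0. Options: 16−3→G=0, 16−6→G=3, 16−8→G=2, 16−9→G=2. Hits: 1.

3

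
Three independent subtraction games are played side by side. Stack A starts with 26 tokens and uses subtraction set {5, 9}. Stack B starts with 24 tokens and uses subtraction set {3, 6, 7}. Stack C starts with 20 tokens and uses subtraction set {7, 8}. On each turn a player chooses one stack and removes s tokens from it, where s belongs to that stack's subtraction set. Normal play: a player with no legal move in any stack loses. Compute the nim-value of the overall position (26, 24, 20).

Stack A, S = {5, 9}:
G(0) = 0
G(1) = mex{} = 0
G(2) = mex{} = 0
G(3) = mex{} = 0
G(4) = mex{} = 0
G(5) = mex{0} = 1
G(6) = mex{0} = 1
G(7) = mex{0} = 1
G(8) = mex{0} = 1
G(9) = mex{0,0} = 1
G(10) = mex{1,0} = 2
G(11) = mex{1,0} = 2
G(12) = mex{1,0} = 2
G(13) = mex{1,0} = 2
G(14) = mex{1,1} = 0
G(15) = mex{2,1} = 0
G(16) = mex{2,1} = 0
G(17) = mex{2,1} = 0
G(18) = mex{2,1} = 0
G(19) = mex{0,2} = 1
G(20) = mex{0,2} = 1
G(21) = mex{0,2} = 1
G(22) = mex{0,2} = 1
G(23) = mex{0,0} = 1
G(24) = mex{1,0} = 2
G(25) = mex{1,0} = 2
G(26) = mex{1,0} = 2
G_A(26) = 2.
Stack B, S = {3, 6, 7}:
n :  0  1  2  3  4  5  6  7  8  9 10 11 12 13 14 15 16 17 18 19 20 21 22 23 24
G :  0  0  0  1  1  1  2  2  2  3  0  0  0  1  1  1  2  2  2  3  0  0  0  1  1
G_B(24) = 1.
Stack C, S = {7, 8}:
n :  0  1  2  3  4  5  6  7  8  9 10 11 12 13 14 15 16 17 18 19 20
G :  0  0  0  0  0  0  0  1  1  1  1  1  1  1  2  0  0  0  0  0  0
G_C(20) = 0.
Combined Grundy value = 2 ⊕ 1 ⊕ 0 = 3.

3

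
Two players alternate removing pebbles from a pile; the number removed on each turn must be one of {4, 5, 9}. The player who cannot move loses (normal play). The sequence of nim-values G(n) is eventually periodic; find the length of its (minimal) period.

G(0) = 0
G(1) = mex{} = 0
G(2) = mex{} = 0
G(3) = mex{} = 0
G(4) = mex{0} = 1
G(5) = mex{0,0} = 1
G(6) = mex{0,0} = 1
G(7) = mex{0,0} = 1
G(8) = mex{1,0} = 2
G(9) = mex{1,1,0} = 2
G(10) = mex{1,1,0} = 2
G(11) = mex{1,1,0} = 2
G(12) = mex{2,1,0} = 3
G(13) = mex{2,2,1} = 0
G(14) = mex{2,2,1} = 0
G(15) = mex{2,2,1} = 0
G(16) = mex{3,2,1} = 0
G(17) = mex{0,3,2} = 1
G(18) = mex{0,0,2} = 1
G(19) = mex{0,0,2} = 1
G(20) = mex{0,0,2} = 1
G(21) = mex{1,0,3} = 2
G(22) = mex{1,1,0} = 2
G(23) = mex{1,1,0} = 2
G(24) = mex{1,1,0} = 2
G(25) = mex{2,1,0} = 3
G(26) = mex{2,2,1} = 0
G(27) = mex{2,2,1} = 0
G(n+13) = G(n) holds for n = 0,…,8 (a full window of length max(S) = 9), so the sequence is purely periodic with period 13.

13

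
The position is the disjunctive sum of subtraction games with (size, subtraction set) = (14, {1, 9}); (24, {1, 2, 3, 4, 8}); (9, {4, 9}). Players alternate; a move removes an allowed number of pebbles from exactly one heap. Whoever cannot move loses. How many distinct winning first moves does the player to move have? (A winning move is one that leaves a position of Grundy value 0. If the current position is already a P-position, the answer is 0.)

1

Heap A, S = {1, 9}:
G(0) = 0
G(1) = mex{0} = 1
G(2) = mex{1} = 0
G(3) = mex{0} = 1
G(4) = mex{1} = 0
G(5) = mex{0} = 1
G(6) = mex{1} = 0
G(7) = mex{0} = 1
G(8) = mex{1} = 0
G(9) = mex{0,0} = 1
G(10) = mex{1,1} = 0
G(11) = mex{0,0} = 1
G(12) = mex{1,1} = 0
G(13) = mex{0,0} = 1
G(14) = mex{1,1} = 0
G_A(14) = 0.
Heap B, S = {1, 2, 3, 4, 8}:
n :  0  1  2  3  4  5  6  7  8  9 10 11 12 13 14 15 16 17 18 19 20 21 22 23 24
G :  0  1  2  3  4  0  1  2  3  4  0  1  2  3  4  0  1  2  3  4  0  1  2  3  4
G_B(24) = 4.
Heap C, S = {4, 9}:
G(0) = 0
G(1) = mex{} = 0
G(2) = mex{} = 0
G(3) = mex{} = 0
G(4) = mex{0} = 1
G(5) = mex{0} = 1
G(6) = mex{0} = 1
G(7) = mex{0} = 1
G(8) = mex{1} = 0
G(9) = mex{1,0} = 2
G_C(9) = 2.
Combined Grundy value = 0 ⊕ 4 ⊕ 2 = 6.
A winning move leaves total XOR = 0, i.e. changes one component's Grundy value g to g ⊕ X where X is the current total.
Heap A: need g' = 0⊕6 = 6. Options: 14−1→G=1, 14−9→G=1. Hits: 0.
Heap B: need g' = 4⊕6 = 2. Options: 24−1→G=3, 24−2→G=2, 24−3→G=1, 24−4→G=0, 24−8→G=1. Hits: 1.
Heap C: need g' = 2⊕6 = 4. Options: 9−4→G=1, 9−9→G=0. Hits: 0.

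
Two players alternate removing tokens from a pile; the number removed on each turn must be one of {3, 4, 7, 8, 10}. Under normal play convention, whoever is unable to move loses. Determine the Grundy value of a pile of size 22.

G(0) = 0
G(1) = mex{} = 0
G(2) = mex{} = 0
G(3) = mex{0} = 1
G(4) = mex{0,0} = 1
G(5) = mex{0,0} = 1
G(6) = mex{1,0} = 2
G(7) = mex{1,1,0} = 2
G(8) = mex{1,1,0,0} = 2
G(9) = mex{2,1,0,0} = 3
G(10) = mex{2,2,1,0,0} = 3
G(11) = mex{2,2,1,1,0} = 3
G(12) = mex{3,2,1,1,0} = 4
G(13) = mex{3,3,2,1,1} = 0
G(14) = mex{3,3,2,2,1} = 0
G(15) = mex{4,3,2,2,1} = 0
G(16) = mex{0,4,3,2,2} = 1
G(17) = mex{0,0,3,3,2} = 1
G(18) = mex{0,0,3,3,2} = 1
G(19) = mex{1,0,4,3,3} = 2
G(20) = mex{1,1,0,4,3} = 2
G(21) = mex{1,1,0,0,3} = 2
G(22) = mex{2,1,0,0,4} = 3

3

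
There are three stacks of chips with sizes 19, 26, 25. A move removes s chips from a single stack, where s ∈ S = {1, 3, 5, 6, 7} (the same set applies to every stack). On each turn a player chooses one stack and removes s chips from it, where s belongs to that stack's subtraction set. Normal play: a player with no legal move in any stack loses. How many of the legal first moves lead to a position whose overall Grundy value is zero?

3

All stacks use S = {1, 3, 5, 6, 7}:
G(0) = 0
G(1) = mex{0} = 1
G(2) = mex{1} = 0
G(3) = mex{0,0} = 1
G(4) = mex{1,1} = 0
G(5) = mex{0,0,0} = 1
G(6) = mex{1,1,1,0} = 2
G(7) = mex{2,0,0,1,0} = 3
G(8) = mex{3,1,1,0,1} = 2
G(9) = mex{2,2,0,1,0} = 3
G(10) = mex{3,3,1,0,1} = 2
G(11) = mex{2,2,2,1,0} = 3
G(12) = mex{3,3,3,2,1} = 0
G(13) = mex{0,2,2,3,2} = 1
G(14) = mex{1,3,3,2,3} = 0
G(15) = mex{0,0,2,3,2} = 1
G(16) = mex{1,1,3,2,3} = 0
G(17) = mex{0,0,0,3,2} = 1
G(18) = mex{1,1,1,0,3} = 2
G(19) = mex{2,0,0,1,0} = 3
G(20) = mex{3,1,1,0,1} = 2
G(21) = mex{2,2,0,1,0} = 3
G(22) = mex{3,3,1,0,1} = 2
G(23) = mex{2,2,2,1,0} = 3
G(24) = mex{3,3,3,2,1} = 0
G(25) = mex{0,2,2,3,2} = 1
G(26) = mex{1,3,3,2,3} = 0
Stack A: G(19) = 3.
Stack B: G(26) = 0.
Stack C: G(25) = 1.
Combined Grundy value = 3 ⊕ 0 ⊕ 1 = 2.
A winning move leaves total XOR = 0, i.e. changes one component's Grundy value g to g ⊕ X where X is the current total.
Stack A: need g' = 3⊕2 = 1. Options: 19−1→G=2, 19−3→G=0, 19−5→G=0, 19−6→G=1, 19−7→G=0. Hits: 1.
Stack B: need g' = 0⊕2 = 2. Options: 26−1→G=1, 26−3→G=3, 26−5→G=3, 26−6→G=2, 26−7→G=3. Hits: 1.
Stack C: need g' = 1⊕2 = 3. Options: 25−1→G=0, 25−3→G=2, 25−5→G=2, 25−6→G=3, 25−7→G=2. Hits: 1.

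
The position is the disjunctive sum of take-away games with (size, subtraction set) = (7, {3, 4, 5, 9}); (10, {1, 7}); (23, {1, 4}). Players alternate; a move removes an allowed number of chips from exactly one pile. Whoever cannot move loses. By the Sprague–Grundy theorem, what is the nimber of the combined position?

3

Pile A, S = {3, 4, 5, 9}:
n : 0 1 2 3 4 5 6 7
G : 0 0 0 1 1 1 2 2
G_A(7) = 2.
Pile B, S = {1, 7}:
G(0) = 0
G(1) = mex{0} = 1
G(2) = mex{1} = 0
G(3) = mex{0} = 1
G(4) = mex{1} = 0
G(5) = mex{0} = 1
G(6) = mex{1} = 0
G(7) = mex{0,0} = 1
G(8) = mex{1,1} = 0
G(9) = mex{0,0} = 1
G(10) = mex{1,1} = 0
G_B(10) = 0.
Pile C, S = {1, 4}:
n :  0  1  2  3  4  5  6  7  8  9 10 11 12 13 14 15 16 17 18 19 20 21 22 23
G :  0  1  0  1  2  0  1  0  1  2  0  1  0  1  2  0  1  0  1  2  0  1  0  1
G_C(23) = 1.
Combined Grundy value = 2 ⊕ 0 ⊕ 1 = 3.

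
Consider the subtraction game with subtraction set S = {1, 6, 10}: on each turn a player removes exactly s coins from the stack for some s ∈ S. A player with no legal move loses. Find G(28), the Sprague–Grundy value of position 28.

G(0) = 0
G(1) = mex{0} = 1
G(2) = mex{1} = 0
G(3) = mex{0} = 1
G(4) = mex{1} = 0
G(5) = mex{0} = 1
G(6) = mex{1,0} = 2
G(7) = mex{2,1} = 0
G(8) = mex{0,0} = 1
G(9) = mex{1,1} = 0
G(10) = mex{0,0,0} = 1
G(11) = mex{1,1,1} = 0
G(12) = mex{0,2,0} = 1
G(13) = mex{1,0,1} = 2
G(14) = mex{2,1,0} = 3
G(15) = mex{3,0,1} = 2
G(16) = mex{2,1,2} = 0
G(17) = mex{0,0,0} = 1
G(18) = mex{1,1,1} = 0
G(19) = mex{0,2,0} = 1
G(20) = mex{1,3,1} = 0
G(21) = mex{0,2,0} = 1
G(22) = mex{1,0,1} = 2
G(23) = mex{2,1,2} = 0
G(24) = mex{0,0,3} = 1
G(25) = mex{1,1,2} = 0
G(26) = mex{0,0,0} = 1
G(27) = mex{1,1,1} = 0
G(28) = mex{0,2,0} = 1

1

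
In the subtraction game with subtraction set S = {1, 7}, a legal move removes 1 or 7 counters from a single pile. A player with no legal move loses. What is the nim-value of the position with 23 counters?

1

n :  0  1  2  3  4  5  6  7  8  9 10 11 12 13 14 15 16 17 18 19 20 21 22 23
G :  0  1  0  1  0  1  0  1  0  1  0  1  0  1  0  1  0  1  0  1  0  1  0  1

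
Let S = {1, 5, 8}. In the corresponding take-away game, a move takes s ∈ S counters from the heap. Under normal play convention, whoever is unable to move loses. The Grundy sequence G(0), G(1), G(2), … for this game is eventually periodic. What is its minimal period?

G(0) = 0
G(1) = mex{0} = 1
G(2) = mex{1} = 0
G(3) = mex{0} = 1
G(4) = mex{1} = 0
G(5) = mex{0,0} = 1
G(6) = mex{1,1} = 0
G(7) = mex{0,0} = 1
G(8) = mex{1,1,0} = 2
G(9) = mex{2,0,1} = 3
G(10) = mex{3,1,0} = 2
G(11) = mex{2,0,1} = 3
G(12) = mex{3,1,0} = 2
G(13) = mex{2,2,1} = 0
G(14) = mex{0,3,0} = 1
G(15) = mex{1,2,1} = 0
G(16) = mex{0,3,2} = 1
G(17) = mex{1,2,3} = 0
G(18) = mex{0,0,2} = 1
G(19) = mex{1,1,3} = 0
G(20) = mex{0,0,2} = 1
G(21) = mex{1,1,0} = 2
G(22) = mex{2,0,1} = 3
G(23) = mex{3,1,0} = 2
G(24) = mex{2,0,1} = 3
G(25) = mex{3,1,0} = 2
G(26) = mex{2,2,1} = 0
G(27) = mex{0,3,0} = 1
G(n+13) = G(n) holds for n = 0,…,7 (a full window of length max(S) = 8), so the sequence is purely periodic with period 13.

13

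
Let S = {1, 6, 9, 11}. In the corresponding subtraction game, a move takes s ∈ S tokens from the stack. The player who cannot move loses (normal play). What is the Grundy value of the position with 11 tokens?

G(0) = 0
G(1) = mex{0} = 1
G(2) = mex{1} = 0
G(3) = mex{0} = 1
G(4) = mex{1} = 0
G(5) = mex{0} = 1
G(6) = mex{1,0} = 2
G(7) = mex{2,1} = 0
G(8) = mex{0,0} = 1
G(9) = mex{1,1,0} = 2
G(10) = mex{2,0,1} = 3
G(11) = mex{3,1,0,0} = 2

2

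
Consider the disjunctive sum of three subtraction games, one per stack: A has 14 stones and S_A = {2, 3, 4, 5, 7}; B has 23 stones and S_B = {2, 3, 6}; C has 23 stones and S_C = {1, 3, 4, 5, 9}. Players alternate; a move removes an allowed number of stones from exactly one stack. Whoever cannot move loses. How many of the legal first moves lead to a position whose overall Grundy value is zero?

Stack A, S = {2, 3, 4, 5, 7}:
n :  0  1  2  3  4  5  6  7  8  9 10 11 12 13 14
G :  0  0  1  1  2  2  3  3  4  0  0  1  1  2  2
G_A(14) = 2.
Stack B, S = {2, 3, 6}:
G(0) = 0
G(1) = mex{} = 0
G(2) = mex{0} = 1
G(3) = mex{0,0} = 1
G(4) = mex{1,0} = 2
G(5) = mex{1,1} = 0
G(6) = mex{2,1,0} = 3
G(7) = mex{0,2,0} = 1
G(8) = mex{3,0,1} = 2
G(9) = mex{1,3,1} = 0
G(10) = mex{2,1,2} = 0
G(11) = mex{0,2,0} = 1
G(12) = mex{0,0,3} = 1
G(13) = mex{1,0,1} = 2
G(14) = mex{1,1,2} = 0
G(15) = mex{2,1,0} = 3
G(16) = mex{0,2,0} = 1
G(17) = mex{3,0,1} = 2
G(18) = mex{1,3,1} = 0
G(19) = mex{2,1,2} = 0
G(20) = mex{0,2,0} = 1
G(21) = mex{0,0,3} = 1
G(22) = mex{1,0,1} = 2
G(23) = mex{1,1,2} = 0
G_B(23) = 0.
Stack C, S = {1, 3, 4, 5, 9}:
G(0) = 0
G(1) = mex{0} = 1
G(2) = mex{1} = 0
G(3) = mex{0,0} = 1
G(4) = mex{1,1,0} = 2
G(5) = mex{2,0,1,0} = 3
G(6) = mex{3,1,0,1} = 2
G(7) = mex{2,2,1,0} = 3
G(8) = mex{3,3,2,1} = 0
G(9) = mex{0,2,3,2,0} = 1
G(10) = mex{1,3,2,3,1} = 0
G(11) = mex{0,0,3,2,0} = 1
G(12) = mex{1,1,0,3,1} = 2
G(13) = mex{2,0,1,0,2} = 3
G(14) = mex{3,1,0,1,3} = 2
G(15) = mex{2,2,1,0,2} = 3
G(16) = mex{3,3,2,1,3} = 0
G(17) = mex{0,2,3,2,0} = 1
G(18) = mex{1,3,2,3,1} = 0
G(19) = mex{0,0,3,2,0} = 1
G(20) = mex{1,1,0,3,1} = 2
G(21) = mex{2,0,1,0,2} = 3
G(22) = mex{3,1,0,1,3} = 2
G(23) = mex{2,2,1,0,2} = 3
G_C(23) = 3.
Combined Grundy value = 2 ⊕ 0 ⊕ 3 = 1.
A winning move leaves total XOR = 0, i.e. changes one component's Grundy value g to g ⊕ X where X is the current total.
Stack A: need g' = 2⊕1 = 3. Options: 14−2→G=1, 14−3→G=1, 14−4→G=0, 14−5→G=0, 14−7→G=3. Hits: 1.
Stack B: need g' = 0⊕1 = 1. Options: 23−2→G=1, 23−3→G=1, 23−6→G=2. Hits: 2.
Stack C: need g' = 3⊕1 = 2. Options: 23−1→G=2, 23−3→G=2, 23−4→G=1, 23−5→G=0, 23−9→G=2. Hits: 3.

6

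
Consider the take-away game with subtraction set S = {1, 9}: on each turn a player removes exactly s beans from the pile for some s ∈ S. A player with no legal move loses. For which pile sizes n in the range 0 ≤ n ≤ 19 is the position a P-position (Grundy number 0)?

G(0) = 0
G(1) = mex{0} = 1
G(2) = mex{1} = 0
G(3) = mex{0} = 1
G(4) = mex{1} = 0
G(5) = mex{0} = 1
G(6) = mex{1} = 0
G(7) = mex{0} = 1
G(8) = mex{1} = 0
G(9) = mex{0,0} = 1
G(10) = mex{1,1} = 0
G(11) = mex{0,0} = 1
G(12) = mex{1,1} = 0
G(13) = mex{0,0} = 1
G(14) = mex{1,1} = 0
G(15) = mex{0,0} = 1
G(16) = mex{1,1} = 0
G(17) = mex{0,0} = 1
G(18) = mex{1,1} = 0
G(19) = mex{0,0} = 1
P-positions are exactly the n with G(n) = 0.

0, 2, 4, 6, 8, 10, 12, 14, 16, 18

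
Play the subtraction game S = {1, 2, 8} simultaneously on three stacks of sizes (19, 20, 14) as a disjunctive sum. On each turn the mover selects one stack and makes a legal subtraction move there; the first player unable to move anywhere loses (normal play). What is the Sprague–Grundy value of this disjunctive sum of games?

All stacks use S = {1, 2, 8}:
G(0) = 0
G(1) = mex{0} = 1
G(2) = mex{1,0} = 2
G(3) = mex{2,1} = 0
G(4) = mex{0,2} = 1
G(5) = mex{1,0} = 2
G(6) = mex{2,1} = 0
G(7) = mex{0,2} = 1
G(8) = mex{1,0,0} = 2
G(9) = mex{2,1,1} = 0
G(10) = mex{0,2,2} = 1
G(11) = mex{1,0,0} = 2
G(12) = mex{2,1,1} = 0
G(13) = mex{0,2,2} = 1
G(14) = mex{1,0,0} = 2
G(15) = mex{2,1,1} = 0
G(16) = mex{0,2,2} = 1
G(17) = mex{1,0,0} = 2
G(18) = mex{2,1,1} = 0
G(19) = mex{0,2,2} = 1
G(20) = mex{1,0,0} = 2
Stack A: G(19) = 1.
Stack B: G(20) = 2.
Stack C: G(14) = 2.
Combined Grundy value = 1 ⊕ 2 ⊕ 2 = 1.

1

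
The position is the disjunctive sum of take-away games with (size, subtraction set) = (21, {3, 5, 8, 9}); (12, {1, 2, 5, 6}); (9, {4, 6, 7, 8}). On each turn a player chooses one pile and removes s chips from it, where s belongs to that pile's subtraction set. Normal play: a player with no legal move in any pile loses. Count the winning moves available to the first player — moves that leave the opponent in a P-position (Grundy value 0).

Pile A, S = {3, 5, 8, 9}:
G(0) = 0
G(1) = mex{} = 0
G(2) = mex{} = 0
G(3) = mex{0} = 1
G(4) = mex{0} = 1
G(5) = mex{0,0} = 1
G(6) = mex{1,0} = 2
G(7) = mex{1,0} = 2
G(8) = mex{1,1,0} = 2
G(9) = mex{2,1,0,0} = 3
G(10) = mex{2,1,0,0} = 3
G(11) = mex{2,2,1,0} = 3
G(12) = mex{3,2,1,1} = 0
G(13) = mex{3,2,1,1} = 0
G(14) = mex{3,3,2,1} = 0
G(15) = mex{0,3,2,2} = 1
G(16) = mex{0,3,2,2} = 1
G(17) = mex{0,0,3,2} = 1
G(18) = mex{1,0,3,3} = 2
G(19) = mex{1,0,3,3} = 2
G(20) = mex{1,1,0,3} = 2
G(21) = mex{2,1,0,0} = 3
G_A(21) = 3.
Pile B, S = {1, 2, 5, 6}:
G(0) = 0
G(1) = mex{0} = 1
G(2) = mex{1,0} = 2
G(3) = mex{2,1} = 0
G(4) = mex{0,2} = 1
G(5) = mex{1,0,0} = 2
G(6) = mex{2,1,1,0} = 3
G(7) = mex{3,2,2,1} = 0
G(8) = mex{0,3,0,2} = 1
G(9) = mex{1,0,1,0} = 2
G(10) = mex{2,1,2,1} = 0
G(11) = mex{0,2,3,2} = 1
G(12) = mex{1,0,0,3} = 2
G_B(12) = 2.
Pile C, S = {4, 6, 7, 8}:
G(0) = 0
G(1) = mex{} = 0
G(2) = mex{} = 0
G(3) = mex{} = 0
G(4) = mex{0} = 1
G(5) = mex{0} = 1
G(6) = mex{0,0} = 1
G(7) = mex{0,0,0} = 1
G(8) = mex{1,0,0,0} = 2
G(9) = mex{1,0,0,0} = 2
G_C(9) = 2.
Combined Grundy value = 3 ⊕ 2 ⊕ 2 = 3.
A winning move leaves total XOR = 0, i.e. changes one component's Grundy value g to g ⊕ X where X is the current total.
Pile A: need g' = 3⊕3 = 0. Options: 21−3→G=2, 21−5→G=1, 21−8→G=0, 21−9→G=0. Hits: 2.
Pile B: need g' = 2⊕3 = 1. Options: 12−1→G=1, 12−2→G=0, 12−5→G=0, 12−6→G=3. Hits: 1.
Pile C: need g' = 2⊕3 = 1. Options: 9−4→G=1, 9−6→G=0, 9−7→G=0, 9−8→G=0. Hits: 1.

4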